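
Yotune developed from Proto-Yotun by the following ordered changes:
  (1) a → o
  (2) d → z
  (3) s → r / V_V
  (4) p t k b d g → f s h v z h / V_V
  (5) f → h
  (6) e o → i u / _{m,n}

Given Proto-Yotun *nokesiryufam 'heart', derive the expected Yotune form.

noheriryuhum

Yotune: start from *nokesiryufam.
  rule 1 (vowel merger): nokesiryufam → nokesiryufom
  rule 2: no change — nokesiryufom
  rule 3 (rhotacism): nokesiryufom → nokeriryufom
  rule 4 (intervocalic lenition): nokeriryufom → noheriryufom
  rule 5 (unconditioned shift): noheriryufom → noheriryuhom
  rule 6 (pre-nasal raising): noheriryuhom → noheriryuhum
  ⇒ Yotune noheriryuhum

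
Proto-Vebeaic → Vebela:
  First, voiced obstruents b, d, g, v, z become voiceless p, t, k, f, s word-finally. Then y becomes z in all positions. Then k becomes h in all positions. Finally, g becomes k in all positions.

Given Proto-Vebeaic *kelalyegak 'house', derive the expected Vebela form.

helalzekah

Vebela: start from *kelalyegak.
  rule 1: no change — kelalyegak
  rule 2 (unconditioned shift): kelalyegak → kelalzegak
  rule 3 (unconditioned shift): kelalzegak → helalzegah
  rule 4 (unconditioned shift): helalzegah → helalzekah
  ⇒ Vebela helalzekah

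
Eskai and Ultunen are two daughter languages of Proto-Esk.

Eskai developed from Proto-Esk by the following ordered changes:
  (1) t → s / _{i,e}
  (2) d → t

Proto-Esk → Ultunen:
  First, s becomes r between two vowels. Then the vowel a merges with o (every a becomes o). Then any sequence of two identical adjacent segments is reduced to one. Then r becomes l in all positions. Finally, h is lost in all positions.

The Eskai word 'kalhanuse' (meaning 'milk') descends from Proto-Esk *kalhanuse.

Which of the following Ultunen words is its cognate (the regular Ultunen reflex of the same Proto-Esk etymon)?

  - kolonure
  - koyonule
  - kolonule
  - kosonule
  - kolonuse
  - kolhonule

Ultunen: start from *kalhanuse.
  rule 1 (rhotacism): kalhanuse → kalhanure
  rule 2 (vowel merger): kalhanure → kolhonure
  rule 3: no change — kolhonure
  rule 4 (unconditioned shift): kolhonure → kolhonule
  rule 5 (h-loss): kolhonule → kolonule
  ⇒ Ultunen kolonule

kolonule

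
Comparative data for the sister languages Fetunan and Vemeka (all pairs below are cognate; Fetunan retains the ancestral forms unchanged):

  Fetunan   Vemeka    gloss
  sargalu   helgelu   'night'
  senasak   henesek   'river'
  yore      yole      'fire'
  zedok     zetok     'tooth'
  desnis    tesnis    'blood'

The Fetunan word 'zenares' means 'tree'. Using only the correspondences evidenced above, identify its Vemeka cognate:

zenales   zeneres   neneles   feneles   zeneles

sargalu ~ helgelu — Fetunan a corresponds to Vemeka e after a consonant, before r.
yore ~ yole — Fetunan r corresponds to Vemeka l between vowels (before a front vowel).
Applying these to Fetunan 'zenares':
  zenares → zeneres   (a→e after a consonant, before r)
  zeneres → zeneles   (r→l between vowels (before a front vowel))
So the Vemeka cognate is 'zeneles'.

zeneles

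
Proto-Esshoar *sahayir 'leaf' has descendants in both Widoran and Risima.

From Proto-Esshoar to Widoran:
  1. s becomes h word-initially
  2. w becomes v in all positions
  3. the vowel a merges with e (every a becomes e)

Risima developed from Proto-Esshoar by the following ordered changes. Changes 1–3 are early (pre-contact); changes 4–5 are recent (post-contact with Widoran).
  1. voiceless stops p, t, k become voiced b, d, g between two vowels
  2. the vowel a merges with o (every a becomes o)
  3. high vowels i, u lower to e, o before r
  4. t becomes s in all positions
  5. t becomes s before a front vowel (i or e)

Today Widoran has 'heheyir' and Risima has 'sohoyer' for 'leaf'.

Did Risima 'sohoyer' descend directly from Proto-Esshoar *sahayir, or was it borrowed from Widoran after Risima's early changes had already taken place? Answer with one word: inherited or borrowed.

inherited

If inherited, *sahayir would pass through all of Risima's changes:
Risima: start from *sahayir.
  rule 1: no change — sahayir
  rule 2 (vowel merger): sahayir → sohoyir
  rule 3 (pre-rhotic lowering): sohoyir → sohoyer
  rule 4: no change — sohoyer
  rule 5: no change — sohoyer
  ⇒ Risima sohoyer
If borrowed from Widoran 'heheyir' after the early changes, it would undergo only the recent ones:
  rule 4 (unconditioned shift): no change (heheyir)
  rule 5 (palatalisation): no change (heheyir)
  ⇒ as a loan: heheyir
Risima 'sohoyer' matches the inherited outcome exactly, so it is an inherited cognate, not a loan.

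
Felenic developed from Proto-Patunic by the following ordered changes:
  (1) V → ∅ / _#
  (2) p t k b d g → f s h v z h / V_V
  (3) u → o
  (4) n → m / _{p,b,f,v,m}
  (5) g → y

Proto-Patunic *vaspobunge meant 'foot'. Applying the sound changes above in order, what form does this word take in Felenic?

vaspovony

Felenic: *vaspobunge > vaspobung > vaspovung > vaspovong > vaspovony  (by apocope, intervocalic lenition, vowel merger, unconditioned shift)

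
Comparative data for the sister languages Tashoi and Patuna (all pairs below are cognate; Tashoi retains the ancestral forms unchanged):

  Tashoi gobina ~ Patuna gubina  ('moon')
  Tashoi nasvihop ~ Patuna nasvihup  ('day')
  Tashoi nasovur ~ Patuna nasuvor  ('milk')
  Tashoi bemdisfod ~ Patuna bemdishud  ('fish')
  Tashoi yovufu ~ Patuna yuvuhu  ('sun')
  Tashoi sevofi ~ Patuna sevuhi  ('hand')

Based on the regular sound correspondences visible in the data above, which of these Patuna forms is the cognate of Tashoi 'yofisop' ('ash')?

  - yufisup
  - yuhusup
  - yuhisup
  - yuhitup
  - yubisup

yuhisup

sevofi ~ sevuhi — Tashoi o corresponds to Patuna u after a consonant, before a labial obstruent.
sevofi ~ sevuhi — Tashoi f corresponds to Patuna h between vowels (before a front vowel).
nasvihop ~ nasvihup — Tashoi o corresponds to Patuna u after a consonant, before a labial obstruent.
Applying these to Tashoi 'yofisop':
  yofisop → yufisop   (o→u after a consonant, before a labial obstruent)
  yufisop → yuhisop   (f→h between vowels (before a front vowel))
  yuhisop → yuhisup   (o→u after a consonant, before a labial obstruent)
So the Patuna cognate is 'yuhisup'.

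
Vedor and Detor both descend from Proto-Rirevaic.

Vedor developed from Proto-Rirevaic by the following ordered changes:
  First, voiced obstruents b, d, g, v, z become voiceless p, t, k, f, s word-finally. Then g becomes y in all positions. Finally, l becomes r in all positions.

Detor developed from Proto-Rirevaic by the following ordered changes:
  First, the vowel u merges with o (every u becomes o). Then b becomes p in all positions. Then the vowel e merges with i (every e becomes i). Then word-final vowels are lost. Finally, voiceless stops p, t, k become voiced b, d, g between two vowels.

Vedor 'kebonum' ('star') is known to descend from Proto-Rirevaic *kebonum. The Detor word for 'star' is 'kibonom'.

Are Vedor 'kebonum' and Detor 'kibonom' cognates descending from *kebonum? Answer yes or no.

Derive the expected Detor reflex of *kebonum:
Detor: *kebonum > kebonom > keponom > kiponom > kibonom  (by vowel merger, unconditioned shift, vowel merger, intervocalic voicing)
Detor 'kibonom' matches the regular reflex exactly, so the pair is cognate.

yes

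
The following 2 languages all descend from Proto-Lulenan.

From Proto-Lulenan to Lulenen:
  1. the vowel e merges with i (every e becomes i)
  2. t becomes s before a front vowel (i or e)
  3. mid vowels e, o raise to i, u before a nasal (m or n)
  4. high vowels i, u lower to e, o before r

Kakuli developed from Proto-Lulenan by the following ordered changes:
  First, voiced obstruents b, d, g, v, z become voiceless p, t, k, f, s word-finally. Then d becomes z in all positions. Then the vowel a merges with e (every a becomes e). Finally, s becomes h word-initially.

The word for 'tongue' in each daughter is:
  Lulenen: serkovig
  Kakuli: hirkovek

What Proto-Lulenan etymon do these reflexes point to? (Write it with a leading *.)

Position 1: Lulenen has s, Kakuli has h. Taking the neighbouring segments as reconstructed: Lulenen s could go back to *t or *s; Kakuli h could go back to *s or *h — the one source consistent with every daughter is *s.
Position 8: Lulenen has g, Kakuli has k. Lulenen preserves g here (none of its changes turn any other segment into g), so the proto-segment is *g.
Position 2: Lulenen has e, Kakuli has i. Kakuli preserves i here (none of its changes turn any other segment into i), so the proto-segment is *i.
Continuing position by position gives *sirkoveg; check it forward:
Lulenen: *sirkoveg > sirkovig > serkovig  (by vowel merger, pre-rhotic lowering)
Kakuli: start from *sirkoveg.
  rule 1 (final devoicing): sirkoveg → sirkovek
  rule 2: no change — sirkovek
  rule 3: no change — sirkovek
  rule 4 (debuccalisation): sirkovek → hirkovek
  ⇒ Kakuli hirkovek
Only *sirkoveg yields all of Lulenen serkovig, Kakuli hirkovek.

*sirkoveg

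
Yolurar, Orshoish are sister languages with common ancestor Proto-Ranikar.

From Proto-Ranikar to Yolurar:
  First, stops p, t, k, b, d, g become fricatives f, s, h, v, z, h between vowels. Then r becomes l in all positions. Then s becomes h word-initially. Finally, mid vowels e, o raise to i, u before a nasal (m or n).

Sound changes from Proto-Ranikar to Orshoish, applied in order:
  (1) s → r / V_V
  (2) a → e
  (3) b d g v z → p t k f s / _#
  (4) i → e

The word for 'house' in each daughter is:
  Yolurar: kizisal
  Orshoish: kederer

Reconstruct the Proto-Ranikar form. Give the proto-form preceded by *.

Position 7: Yolurar has l, Orshoish has r. Taking the neighbouring segments as reconstructed: Yolurar l could go back to *l or *r; Orshoish r can only go back to *r — the one source consistent with every daughter is *r.
Position 6: Yolurar has a, Orshoish has e. Yolurar preserves a here (none of its changes turn any other segment into a), so the proto-segment is *a.
Continuing position by position gives *kidisar; check it forward:
Yolurar: start from *kidisar.
  rule 1 (intervocalic lenition): kidisar → kizisar
  rule 2 (unconditioned shift): kizisar → kizisal
  rule 3: no change — kizisal
  rule 4: no change — kizisal
  ⇒ Yolurar kizisal
Orshoish: start from *kidisar.
  rule 1 (rhotacism): kidisar → kidirar
  rule 2 (vowel merger): kidirar → kidirer
  rule 3: no change — kidirer
  rule 4 (vowel merger): kidirer → kederer
  ⇒ Orshoish kederer
*kidisar is the unique common source.

*kidisar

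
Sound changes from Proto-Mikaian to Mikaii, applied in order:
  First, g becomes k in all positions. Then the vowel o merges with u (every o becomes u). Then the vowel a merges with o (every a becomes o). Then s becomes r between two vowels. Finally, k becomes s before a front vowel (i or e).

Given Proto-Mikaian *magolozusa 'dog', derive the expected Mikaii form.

Mikaii: *magolozusa
  magolozusa → makolozusa   [unconditioned shift]
  makolozusa → makuluzusa   [vowel merger]
  makuluzusa → mokuluzuso   [vowel merger]
  mokuluzuso → mokuluzuro   [rhotacism]
  mokuluzuro (rule 5 does not apply)
  giving Mikaii mokuluzuro.

mokuluzuro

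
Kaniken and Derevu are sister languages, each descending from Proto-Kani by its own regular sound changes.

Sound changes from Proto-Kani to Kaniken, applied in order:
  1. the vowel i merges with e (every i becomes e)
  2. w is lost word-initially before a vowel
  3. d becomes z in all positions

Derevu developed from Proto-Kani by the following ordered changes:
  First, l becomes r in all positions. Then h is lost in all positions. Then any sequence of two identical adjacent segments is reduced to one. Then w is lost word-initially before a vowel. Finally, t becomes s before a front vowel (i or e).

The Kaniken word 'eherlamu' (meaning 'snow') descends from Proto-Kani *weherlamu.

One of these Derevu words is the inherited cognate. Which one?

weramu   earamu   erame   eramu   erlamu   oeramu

eramu

Derevu: *weherlamu > weherramu > weerramu > weramu > eramu  (by unconditioned shift, h-loss, degemination, glide loss)
The other candidates each miss or misapply at least one Derevu change.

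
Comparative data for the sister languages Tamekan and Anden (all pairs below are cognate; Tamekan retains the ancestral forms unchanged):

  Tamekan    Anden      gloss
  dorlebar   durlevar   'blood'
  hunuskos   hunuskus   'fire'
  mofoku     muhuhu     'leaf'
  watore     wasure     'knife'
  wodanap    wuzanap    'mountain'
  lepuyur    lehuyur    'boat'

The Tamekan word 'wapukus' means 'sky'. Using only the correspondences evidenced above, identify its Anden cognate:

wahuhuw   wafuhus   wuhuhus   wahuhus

lepuyur ~ lehuyur — Tamekan p corresponds to Anden h between vowels (before a back vowel).
mofoku ~ muhuhu — Tamekan k corresponds to Anden h between vowels (before a back vowel).
Applying these to Tamekan 'wapukus':
  wapukus → wahukus   (p→h between vowels (before a back vowel))
  wahukus → wahuhus   (k→h between vowels (before a back vowel))
So the Anden cognate is 'wahuhus'.

wahuhus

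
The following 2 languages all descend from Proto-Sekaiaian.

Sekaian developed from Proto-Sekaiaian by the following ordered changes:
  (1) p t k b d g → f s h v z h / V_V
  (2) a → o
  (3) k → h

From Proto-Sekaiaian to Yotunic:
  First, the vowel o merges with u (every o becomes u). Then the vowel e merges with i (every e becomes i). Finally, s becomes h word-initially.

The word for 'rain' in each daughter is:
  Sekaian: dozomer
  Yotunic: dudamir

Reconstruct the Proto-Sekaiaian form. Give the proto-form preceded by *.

*dodamer

Position 3: Sekaian has z, Yotunic has d. Yotunic preserves d here (none of its changes turn any other segment into d), so the proto-segment is *d.
Position 2: Sekaian has o, Yotunic has u. Taking the neighbouring segments as reconstructed: Sekaian o could go back to *a or *o; Yotunic u could go back to *o or *u — the one source consistent with every daughter is *o.
Position 4: Sekaian has o, Yotunic has a. Yotunic preserves a here (none of its changes turn any other segment into a), so the proto-segment is *a.
This points to *dodamer. Verify forward in each daughter:
Sekaian: *dodamer > dozamer > dozomer  (by intervocalic lenition, vowel merger)
Yotunic: start from *dodamer.
  rule 1 (vowel merger): dodamer → dudamer
  rule 2 (vowel merger): dudamer → dudamir
  rule 3: no change — dudamir
  ⇒ Yotunic dudamir
*dodamer is the unique common source.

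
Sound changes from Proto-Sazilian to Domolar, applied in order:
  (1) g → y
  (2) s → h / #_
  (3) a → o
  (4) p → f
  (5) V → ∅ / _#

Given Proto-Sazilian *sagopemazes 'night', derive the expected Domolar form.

Domolar: *sagopemazes
  sagopemazes → sayopemazes   [unconditioned shift]
  sayopemazes → hayopemazes   [debuccalisation]
  hayopemazes → hoyopemozes   [vowel merger]
  hoyopemozes → hoyofemozes   [unconditioned shift]
  hoyofemozes (rule 5 does not apply)
  giving Domolar hoyofemozes.

hoyofemozes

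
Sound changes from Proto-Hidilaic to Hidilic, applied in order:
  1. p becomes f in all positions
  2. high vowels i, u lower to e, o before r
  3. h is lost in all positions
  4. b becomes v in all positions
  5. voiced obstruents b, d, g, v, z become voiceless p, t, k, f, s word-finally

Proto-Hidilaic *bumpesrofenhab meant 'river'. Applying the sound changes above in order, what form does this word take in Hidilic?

Hidilic: start from *bumpesrofenhab.
  rule 1 (unconditioned shift): bumpesrofenhab → bumfesrofenhab
  rule 2: no change — bumfesrofenhab
  rule 3 (h-loss): bumfesrofenhab → bumfesrofenab
  rule 4 (unconditioned shift): bumfesrofenab → vumfesrofenav
  rule 5 (final devoicing): vumfesrofenav → vumfesrofenaf
  ⇒ Hidilic vumfesrofenaf

vumfesrofenaf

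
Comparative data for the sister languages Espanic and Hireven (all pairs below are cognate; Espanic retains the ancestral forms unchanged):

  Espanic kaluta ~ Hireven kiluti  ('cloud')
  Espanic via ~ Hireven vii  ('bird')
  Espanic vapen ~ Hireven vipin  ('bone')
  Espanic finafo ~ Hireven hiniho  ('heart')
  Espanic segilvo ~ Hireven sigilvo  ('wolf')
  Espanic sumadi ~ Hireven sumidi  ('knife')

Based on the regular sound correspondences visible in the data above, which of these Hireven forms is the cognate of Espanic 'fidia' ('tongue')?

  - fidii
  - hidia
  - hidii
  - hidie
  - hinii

finafo ~ hiniho — Espanic f corresponds to Hireven h word-initially before a front vowel.
via ~ vii — Espanic a corresponds to Hireven i word-finally.
Applying these to Espanic 'fidia':
  fidia → hidia   (f→h word-initially before a front vowel)
  hidia → hidii   (a→i word-finally)
So the Hireven cognate is 'hidii'.

hidii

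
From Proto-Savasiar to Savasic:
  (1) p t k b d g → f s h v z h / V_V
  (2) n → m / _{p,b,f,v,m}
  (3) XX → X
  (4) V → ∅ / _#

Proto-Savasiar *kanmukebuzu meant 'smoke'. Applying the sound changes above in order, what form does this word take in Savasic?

kamuhevuz

Savasic: *kanmukebuzu
  kanmukebuzu → kanmuhevuzu   [intervocalic lenition]
  kanmuhevuzu → kammuhevuzu   [nasal place assimilation]
  kammuhevuzu → kamuhevuzu   [degemination]
  kamuhevuzu → kamuhevuz   [apocope]
  giving Savasic kamuhevuz.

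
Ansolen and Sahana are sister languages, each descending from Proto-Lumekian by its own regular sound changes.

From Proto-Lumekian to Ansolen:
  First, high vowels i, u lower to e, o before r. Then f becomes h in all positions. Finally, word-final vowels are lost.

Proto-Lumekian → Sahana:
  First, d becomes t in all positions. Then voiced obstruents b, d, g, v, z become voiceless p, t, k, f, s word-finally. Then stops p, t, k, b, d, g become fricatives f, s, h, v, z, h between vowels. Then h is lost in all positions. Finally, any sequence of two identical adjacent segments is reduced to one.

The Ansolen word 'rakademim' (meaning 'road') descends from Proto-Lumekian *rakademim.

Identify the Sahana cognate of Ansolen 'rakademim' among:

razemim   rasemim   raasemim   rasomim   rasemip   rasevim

rasemim

Sahana: start from *rakademim.
  rule 1 (unconditioned shift): rakademim → rakatemim
  rule 2: no change — rakatemim
  rule 3 (intervocalic lenition): rakatemim → rahasemim
  rule 4 (h-loss): rahasemim → raasemim
  rule 5 (degemination): raasemim → rasemim
  ⇒ Sahana rasemim
Among the options, 'rasemim' alone shows every Sahana change applied in order.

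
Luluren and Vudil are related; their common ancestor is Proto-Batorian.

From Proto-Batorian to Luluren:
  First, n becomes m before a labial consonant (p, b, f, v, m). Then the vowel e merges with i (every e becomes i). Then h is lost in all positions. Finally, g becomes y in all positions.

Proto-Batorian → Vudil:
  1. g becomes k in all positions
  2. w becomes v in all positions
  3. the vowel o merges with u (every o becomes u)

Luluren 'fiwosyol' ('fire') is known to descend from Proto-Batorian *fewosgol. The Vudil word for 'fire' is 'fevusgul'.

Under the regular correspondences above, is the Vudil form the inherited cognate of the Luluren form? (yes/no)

Derive the expected Vudil reflex of *fewosgol:
Vudil: *fewosgol
  fewosgol → fewoskol   [unconditioned shift]
  fewoskol → fevoskol   [unconditioned shift]
  fevoskol → fevuskul   [vowel merger]
  giving Vudil fevuskul.
The regular Vudil reflex would be 'fevuskul', but the attested form is 'fevusgul'. The correspondence is irregular, so they are not cognates (the Vudil form has a different source).

no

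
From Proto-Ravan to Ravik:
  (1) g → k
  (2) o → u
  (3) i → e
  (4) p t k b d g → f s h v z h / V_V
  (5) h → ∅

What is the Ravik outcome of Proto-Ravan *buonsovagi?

Ravik: *buonsovagi > buonsovaki > buunsuvaki > buunsuvake > buunsuvahe > buunsuvae  (by unconditioned shift, vowel merger, vowel merger, intervocalic lenition, h-loss)

buunsuvae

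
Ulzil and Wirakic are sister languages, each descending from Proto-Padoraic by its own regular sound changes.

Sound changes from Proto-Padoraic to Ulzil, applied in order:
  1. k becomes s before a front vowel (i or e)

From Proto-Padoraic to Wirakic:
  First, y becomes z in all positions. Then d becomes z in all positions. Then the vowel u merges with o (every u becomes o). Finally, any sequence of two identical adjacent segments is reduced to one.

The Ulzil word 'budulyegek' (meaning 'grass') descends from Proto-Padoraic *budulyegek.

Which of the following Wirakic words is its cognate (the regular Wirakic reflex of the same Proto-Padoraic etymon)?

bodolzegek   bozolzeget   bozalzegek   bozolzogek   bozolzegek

Wirakic: *budulyegek
  budulyegek → budulzegek   [unconditioned shift]
  budulzegek → buzulzegek   [unconditioned shift]
  buzulzegek → bozolzegek   [vowel merger]
  bozolzegek (rule 4 does not apply)
  giving Wirakic bozolzegek.

bozolzegek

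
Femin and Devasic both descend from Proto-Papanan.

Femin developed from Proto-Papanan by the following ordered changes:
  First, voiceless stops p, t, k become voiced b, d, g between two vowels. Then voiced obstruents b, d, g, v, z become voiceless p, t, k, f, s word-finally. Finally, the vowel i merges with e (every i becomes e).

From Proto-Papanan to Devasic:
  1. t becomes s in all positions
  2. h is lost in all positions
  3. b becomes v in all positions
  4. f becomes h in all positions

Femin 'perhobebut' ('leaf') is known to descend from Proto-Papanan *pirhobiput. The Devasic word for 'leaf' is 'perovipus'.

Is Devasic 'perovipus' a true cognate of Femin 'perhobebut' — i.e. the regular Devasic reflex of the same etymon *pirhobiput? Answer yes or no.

Derive the expected Devasic reflex of *pirhobiput:
Devasic: *pirhobiput
  pirhobiput → pirhobipus   [unconditioned shift]
  pirhobipus → pirobipus   [h-loss]
  pirobipus → pirovipus   [unconditioned shift]
  pirovipus (rule 4 does not apply)
  giving Devasic pirovipus.
The regular Devasic reflex would be 'pirovipus', but the attested form is 'perovipus'. The correspondence is irregular, so they are not cognates (the Devasic form has a different source).

no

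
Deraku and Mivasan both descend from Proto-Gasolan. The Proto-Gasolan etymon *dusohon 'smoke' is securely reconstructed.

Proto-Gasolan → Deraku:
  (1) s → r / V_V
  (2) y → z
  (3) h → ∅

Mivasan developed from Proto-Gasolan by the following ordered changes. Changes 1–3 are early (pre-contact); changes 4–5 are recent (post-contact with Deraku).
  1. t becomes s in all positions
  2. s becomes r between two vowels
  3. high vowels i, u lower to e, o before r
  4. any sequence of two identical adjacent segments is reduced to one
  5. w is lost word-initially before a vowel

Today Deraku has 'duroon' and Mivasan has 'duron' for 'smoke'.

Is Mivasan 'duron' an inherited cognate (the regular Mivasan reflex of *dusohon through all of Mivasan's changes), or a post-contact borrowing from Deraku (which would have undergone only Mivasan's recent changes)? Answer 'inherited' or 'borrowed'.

borrowed

If inherited, *dusohon would pass through all of Mivasan's changes:
Mivasan: *dusohon > durohon > dorohon  (by rhotacism, pre-rhotic lowering)
If borrowed from Deraku 'duroon' after the early changes, it would undergo only the recent ones:
  rule 4 (degemination): duroon → duron
  rule 5 (glide loss): no change (duron)
  ⇒ as a loan: duron
Mivasan 'duron' matches the loan outcome 'duron', not the inherited 'dorohon' — it skipped the early Mivasan changes, so it was borrowed from Deraku.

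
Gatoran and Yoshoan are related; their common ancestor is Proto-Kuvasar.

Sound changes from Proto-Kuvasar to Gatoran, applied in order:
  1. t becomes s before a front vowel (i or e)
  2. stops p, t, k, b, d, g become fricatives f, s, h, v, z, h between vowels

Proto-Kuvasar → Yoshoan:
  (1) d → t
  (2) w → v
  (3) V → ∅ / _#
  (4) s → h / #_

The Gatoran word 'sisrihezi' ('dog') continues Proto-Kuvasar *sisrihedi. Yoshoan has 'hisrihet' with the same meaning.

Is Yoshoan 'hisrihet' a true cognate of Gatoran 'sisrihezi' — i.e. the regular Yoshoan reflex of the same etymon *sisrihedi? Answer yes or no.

Derive the expected Yoshoan reflex of *sisrihedi:
Yoshoan: *sisrihedi > sisriheti > sisrihet > hisrihet  (by unconditioned shift, apocope, debuccalisation)
Yoshoan 'hisrihet' matches the regular reflex exactly, so the pair is cognate.

yes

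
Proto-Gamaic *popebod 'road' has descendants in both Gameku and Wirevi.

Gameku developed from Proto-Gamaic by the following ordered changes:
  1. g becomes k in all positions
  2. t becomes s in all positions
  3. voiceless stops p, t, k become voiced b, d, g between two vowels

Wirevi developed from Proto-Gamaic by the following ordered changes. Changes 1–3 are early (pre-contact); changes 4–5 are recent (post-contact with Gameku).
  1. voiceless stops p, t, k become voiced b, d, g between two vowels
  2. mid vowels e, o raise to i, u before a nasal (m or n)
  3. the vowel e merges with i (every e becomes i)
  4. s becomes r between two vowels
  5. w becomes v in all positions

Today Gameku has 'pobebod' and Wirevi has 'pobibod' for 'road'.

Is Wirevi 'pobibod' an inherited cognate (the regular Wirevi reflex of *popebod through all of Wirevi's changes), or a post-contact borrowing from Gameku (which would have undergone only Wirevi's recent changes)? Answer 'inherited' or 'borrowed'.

inherited

If inherited, *popebod would pass through all of Wirevi's changes:
Wirevi: start from *popebod.
  rule 1 (intervocalic voicing): popebod → pobebod
  rule 2: no change — pobebod
  rule 3 (vowel merger): pobebod → pobibod
  rule 4: no change — pobibod
  rule 5: no change — pobibod
  ⇒ Wirevi pobibod
If borrowed from Gameku 'pobebod' after the early changes, it would undergo only the recent ones:
  rule 4 (rhotacism): no change (pobebod)
  rule 5 (unconditioned shift): no change (pobebod)
  ⇒ as a loan: pobebod
Wirevi 'pobibod' matches the inherited outcome exactly, so it is an inherited cognate, not a loan.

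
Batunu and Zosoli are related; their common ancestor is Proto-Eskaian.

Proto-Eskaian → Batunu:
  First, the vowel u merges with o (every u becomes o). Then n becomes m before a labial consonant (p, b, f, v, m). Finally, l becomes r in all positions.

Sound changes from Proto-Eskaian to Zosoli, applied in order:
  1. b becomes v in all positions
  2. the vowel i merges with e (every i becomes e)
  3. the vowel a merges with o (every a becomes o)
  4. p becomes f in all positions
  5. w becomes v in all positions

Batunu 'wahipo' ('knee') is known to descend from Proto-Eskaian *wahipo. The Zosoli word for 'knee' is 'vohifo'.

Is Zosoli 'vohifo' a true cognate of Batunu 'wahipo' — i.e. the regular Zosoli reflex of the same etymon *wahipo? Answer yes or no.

Derive the expected Zosoli reflex of *wahipo:
Zosoli: *wahipo
  wahipo (rule 1 does not apply)
  wahipo → wahepo   [vowel merger]
  wahepo → wohepo   [vowel merger]
  wohepo → wohefo   [unconditioned shift]
  wohefo → vohefo   [unconditioned shift]
  giving Zosoli vohefo.
The regular Zosoli reflex would be 'vohefo', but the attested form is 'vohifo'. The correspondence is irregular, so they are not cognates (the Zosoli form has a different source).

no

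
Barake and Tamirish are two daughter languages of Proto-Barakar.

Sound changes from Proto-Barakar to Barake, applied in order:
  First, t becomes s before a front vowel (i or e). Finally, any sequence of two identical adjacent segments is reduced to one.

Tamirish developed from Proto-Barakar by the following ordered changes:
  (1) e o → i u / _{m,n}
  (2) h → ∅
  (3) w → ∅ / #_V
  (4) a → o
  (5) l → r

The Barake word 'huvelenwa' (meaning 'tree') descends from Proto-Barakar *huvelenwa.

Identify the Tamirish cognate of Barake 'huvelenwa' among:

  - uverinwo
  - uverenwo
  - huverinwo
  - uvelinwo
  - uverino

Tamirish: *huvelenwa > huvelinwa > uvelinwa > uvelinwo > uverinwo  (by pre-nasal raising, h-loss, vowel merger, unconditioned shift)
Only 'uverinwo' matches the regular Tamirish development of *huvelenwa.

uverinwo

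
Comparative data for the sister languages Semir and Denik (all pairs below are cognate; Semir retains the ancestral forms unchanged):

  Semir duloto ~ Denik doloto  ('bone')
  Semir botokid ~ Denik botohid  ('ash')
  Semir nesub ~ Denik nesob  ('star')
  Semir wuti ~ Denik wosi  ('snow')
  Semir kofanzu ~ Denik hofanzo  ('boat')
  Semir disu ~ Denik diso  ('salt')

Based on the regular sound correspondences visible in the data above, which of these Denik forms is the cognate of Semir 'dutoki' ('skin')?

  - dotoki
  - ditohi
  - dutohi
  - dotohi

dotohi

duloto ~ doloto, wuti ~ wosi — Semir u corresponds to Denik o after a consonant, before a consonant other than r, m, n, p, b, f, v.
botokid ~ botohid — Semir k corresponds to Denik h between vowels (before a front vowel).
Applying these to Semir 'dutoki':
  dutoki → dotoki   (u→o after a consonant, before a consonant other than r, m, n, p, b, f, v)
  dotoki → dotohi   (k→h between vowels (before a front vowel))
So the Denik cognate is 'dotohi'.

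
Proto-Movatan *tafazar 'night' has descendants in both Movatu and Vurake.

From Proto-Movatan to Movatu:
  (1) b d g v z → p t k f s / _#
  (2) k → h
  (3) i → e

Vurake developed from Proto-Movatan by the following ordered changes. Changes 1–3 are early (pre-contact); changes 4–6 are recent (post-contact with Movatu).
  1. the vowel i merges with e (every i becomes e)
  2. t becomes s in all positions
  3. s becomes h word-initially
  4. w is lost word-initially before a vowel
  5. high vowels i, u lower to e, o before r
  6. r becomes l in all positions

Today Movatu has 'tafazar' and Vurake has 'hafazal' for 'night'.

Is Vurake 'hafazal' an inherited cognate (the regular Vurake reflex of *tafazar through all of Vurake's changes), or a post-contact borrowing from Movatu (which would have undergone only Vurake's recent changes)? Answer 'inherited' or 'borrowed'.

If inherited, *tafazar would pass through all of Vurake's changes:
Vurake: *tafazar
  tafazar (rule 1 does not apply)
  tafazar → safazar   [unconditioned shift]
  safazar → hafazar   [debuccalisation]
  hafazar (rule 4 does not apply)
  hafazar (rule 5 does not apply)
  hafazar → hafazal   [unconditioned shift]
  giving Vurake hafazal.
If borrowed from Movatu 'tafazar' after the early changes, it would undergo only the recent ones:
  rule 4 (glide loss): no change (tafazar)
  rule 5 (pre-rhotic lowering): no change (tafazar)
  rule 6 (unconditioned shift): tafazar → tafazal
  ⇒ as a loan: tafazal
Vurake 'hafazal' matches the inherited outcome exactly, so it is an inherited cognate, not a loan.

inherited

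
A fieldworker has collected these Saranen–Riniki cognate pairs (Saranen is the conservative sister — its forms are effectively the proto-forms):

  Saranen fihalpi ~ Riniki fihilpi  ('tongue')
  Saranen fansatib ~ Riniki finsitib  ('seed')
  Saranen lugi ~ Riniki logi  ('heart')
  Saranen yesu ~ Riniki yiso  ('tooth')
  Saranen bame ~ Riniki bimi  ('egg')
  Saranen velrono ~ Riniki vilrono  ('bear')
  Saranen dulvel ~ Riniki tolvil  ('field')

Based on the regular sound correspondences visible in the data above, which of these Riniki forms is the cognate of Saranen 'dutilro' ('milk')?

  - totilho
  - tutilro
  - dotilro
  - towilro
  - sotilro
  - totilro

dulvel ~ tolvil — Saranen d corresponds to Riniki t word-initially before a back vowel.
lugi ~ logi, dulvel ~ tolvil — Saranen u corresponds to Riniki o after a consonant, before a consonant other than r, m, n, p, b, f, v.
Applying these to Saranen 'dutilro':
  dutilro → tutilro   (d→t word-initially before a back vowel)
  tutilro → totilro   (u→o after a consonant, before a consonant other than r, m, n, p, b, f, v)
So the Riniki cognate is 'totilro'.

totilro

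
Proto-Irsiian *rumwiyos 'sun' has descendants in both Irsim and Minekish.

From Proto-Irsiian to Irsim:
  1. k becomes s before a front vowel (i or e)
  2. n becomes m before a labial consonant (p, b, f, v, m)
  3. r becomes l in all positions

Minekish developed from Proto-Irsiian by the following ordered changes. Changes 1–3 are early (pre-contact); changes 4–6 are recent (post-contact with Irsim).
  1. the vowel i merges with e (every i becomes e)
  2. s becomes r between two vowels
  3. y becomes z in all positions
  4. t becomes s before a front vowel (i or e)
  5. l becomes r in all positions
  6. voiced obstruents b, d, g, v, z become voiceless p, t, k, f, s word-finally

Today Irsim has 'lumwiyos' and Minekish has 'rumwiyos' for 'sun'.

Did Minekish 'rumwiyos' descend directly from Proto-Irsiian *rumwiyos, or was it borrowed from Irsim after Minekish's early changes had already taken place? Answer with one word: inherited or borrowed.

borrowed

If inherited, *rumwiyos would pass through all of Minekish's changes:
Minekish: *rumwiyos > rumweyos > rumwezos  (by vowel merger, unconditioned shift)
If borrowed from Irsim 'lumwiyos' after the early changes, it would undergo only the recent ones:
  rule 4 (palatalisation): no change (lumwiyos)
  rule 5 (unconditioned shift): lumwiyos → rumwiyos
  rule 6 (final devoicing): no change (rumwiyos)
  ⇒ as a loan: rumwiyos
Minekish 'rumwiyos' matches the loan outcome 'rumwiyos', not the inherited 'rumwezos' — it skipped the early Minekish changes, so it was borrowed from Irsim.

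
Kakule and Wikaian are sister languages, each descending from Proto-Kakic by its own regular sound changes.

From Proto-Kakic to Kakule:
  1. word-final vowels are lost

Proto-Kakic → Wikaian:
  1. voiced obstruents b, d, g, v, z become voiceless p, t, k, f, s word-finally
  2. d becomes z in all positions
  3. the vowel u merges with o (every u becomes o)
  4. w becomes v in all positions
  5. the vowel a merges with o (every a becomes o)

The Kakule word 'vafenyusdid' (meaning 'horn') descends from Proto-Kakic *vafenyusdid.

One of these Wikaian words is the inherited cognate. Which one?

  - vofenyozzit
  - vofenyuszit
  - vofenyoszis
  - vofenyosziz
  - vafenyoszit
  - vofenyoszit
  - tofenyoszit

Wikaian: start from *vafenyusdid.
  rule 1 (final devoicing): vafenyusdid → vafenyusdit
  rule 2 (unconditioned shift): vafenyusdit → vafenyuszit
  rule 3 (vowel merger): vafenyuszit → vafenyoszit
  rule 4: no change — vafenyoszit
  rule 5 (vowel merger): vafenyoszit → vofenyoszit
  ⇒ Wikaian vofenyoszit
Among the options, 'vofenyoszit' alone shows every Wikaian change applied in order.

vofenyoszit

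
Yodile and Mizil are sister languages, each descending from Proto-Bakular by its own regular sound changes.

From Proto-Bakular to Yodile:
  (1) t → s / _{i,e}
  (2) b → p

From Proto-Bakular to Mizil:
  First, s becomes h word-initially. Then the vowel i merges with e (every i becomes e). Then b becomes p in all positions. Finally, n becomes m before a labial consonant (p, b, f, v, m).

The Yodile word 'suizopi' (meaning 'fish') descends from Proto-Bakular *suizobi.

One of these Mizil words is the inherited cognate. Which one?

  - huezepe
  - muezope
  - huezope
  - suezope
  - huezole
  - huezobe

huezope

Mizil: start from *suizobi.
  rule 1 (debuccalisation): suizobi → huizobi
  rule 2 (vowel merger): huizobi → huezobe
  rule 3 (unconditioned shift): huezobe → huezope
  rule 4: no change — huezope
  ⇒ Mizil huezope
Among the options, 'huezope' alone shows every Mizil change applied in order.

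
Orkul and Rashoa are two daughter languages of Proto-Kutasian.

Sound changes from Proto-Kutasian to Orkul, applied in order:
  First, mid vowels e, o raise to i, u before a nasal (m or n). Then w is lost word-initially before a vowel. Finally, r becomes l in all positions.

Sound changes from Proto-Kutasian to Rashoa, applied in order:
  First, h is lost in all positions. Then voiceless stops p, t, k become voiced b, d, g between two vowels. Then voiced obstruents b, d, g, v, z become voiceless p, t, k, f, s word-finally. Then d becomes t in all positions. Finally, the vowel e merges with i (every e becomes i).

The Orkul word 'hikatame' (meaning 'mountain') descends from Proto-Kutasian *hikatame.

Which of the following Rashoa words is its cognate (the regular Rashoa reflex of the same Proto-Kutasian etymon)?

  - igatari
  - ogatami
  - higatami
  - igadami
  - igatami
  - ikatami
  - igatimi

Rashoa: *hikatame
  hikatame → ikatame   [h-loss]
  ikatame → igadame   [intervocalic voicing]
  igadame (rule 3 does not apply)
  igadame → igatame   [unconditioned shift]
  igatame → igatami   [vowel merger]
  giving Rashoa igatami.
The other candidates each miss or misapply at least one Rashoa change.

igatami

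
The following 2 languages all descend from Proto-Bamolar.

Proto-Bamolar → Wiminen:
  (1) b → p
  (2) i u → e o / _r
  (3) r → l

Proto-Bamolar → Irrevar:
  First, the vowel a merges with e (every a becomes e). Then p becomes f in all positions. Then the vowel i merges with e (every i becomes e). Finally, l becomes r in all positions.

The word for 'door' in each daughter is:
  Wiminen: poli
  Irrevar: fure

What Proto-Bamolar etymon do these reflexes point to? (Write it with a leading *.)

Position 1: Wiminen has p, Irrevar has f. Taking the neighbouring segments as reconstructed: Wiminen p could go back to *p or *b; Irrevar f could go back to *p or *f — the one source consistent with every daughter is *p.
Position 3: Wiminen has l, Irrevar has r. Taking the neighbouring segments as reconstructed: Wiminen l can only go back to *r; Irrevar r could go back to *l or *r — the one source consistent with every daughter is *r.
This points to *puri. Verify forward in each daughter:
Wiminen: *puri > pori > poli  (by pre-rhotic lowering, unconditioned shift)
Irrevar: start from *puri.
  rule 1: no change — puri
  rule 2 (unconditioned shift): puri → furi
  rule 3 (vowel merger): furi → fure
  rule 4: no change — fure
  ⇒ Irrevar fure
*puri is the unique common source.

*puri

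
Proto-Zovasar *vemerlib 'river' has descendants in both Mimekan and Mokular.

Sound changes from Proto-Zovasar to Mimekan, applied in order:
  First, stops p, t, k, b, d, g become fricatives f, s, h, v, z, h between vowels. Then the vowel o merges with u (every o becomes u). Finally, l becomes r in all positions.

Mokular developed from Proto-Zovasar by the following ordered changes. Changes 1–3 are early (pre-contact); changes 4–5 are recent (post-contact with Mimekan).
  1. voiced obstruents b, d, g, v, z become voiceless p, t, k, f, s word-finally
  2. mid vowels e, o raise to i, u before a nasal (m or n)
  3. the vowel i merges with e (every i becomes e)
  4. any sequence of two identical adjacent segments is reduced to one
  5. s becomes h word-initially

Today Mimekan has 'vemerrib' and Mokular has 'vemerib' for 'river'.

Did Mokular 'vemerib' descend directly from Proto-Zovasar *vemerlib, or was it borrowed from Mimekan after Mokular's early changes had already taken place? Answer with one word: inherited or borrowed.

borrowed

If inherited, *vemerlib would pass through all of Mokular's changes:
Mokular: *vemerlib
  vemerlib → vemerlip   [final devoicing]
  vemerlip → vimerlip   [pre-nasal raising]
  vimerlip → vemerlep   [vowel merger]
  vemerlep (rule 4 does not apply)
  vemerlep (rule 5 does not apply)
  giving Mokular vemerlep.
If borrowed from Mimekan 'vemerrib' after the early changes, it would undergo only the recent ones:
  rule 4 (degemination): vemerrib → vemerib
  rule 5 (debuccalisation): no change (vemerib)
  ⇒ as a loan: vemerib
Mokular 'vemerib' matches the loan outcome 'vemerib', not the inherited 'vemerlep' — it skipped the early Mokular changes, so it was borrowed from Mimekan.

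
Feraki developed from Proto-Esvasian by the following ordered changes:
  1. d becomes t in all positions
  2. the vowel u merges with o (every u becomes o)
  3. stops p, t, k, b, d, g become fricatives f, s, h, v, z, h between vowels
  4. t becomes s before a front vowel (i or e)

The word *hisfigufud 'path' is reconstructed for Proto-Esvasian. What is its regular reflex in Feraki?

Feraki: start from *hisfigufud.
  rule 1 (unconditioned shift): hisfigufud → hisfigufut
  rule 2 (vowel merger): hisfigufut → hisfigofot
  rule 3 (intervocalic lenition): hisfigofot → hisfihofot
  rule 4: no change — hisfihofot
  ⇒ Feraki hisfihofot

hisfihofot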